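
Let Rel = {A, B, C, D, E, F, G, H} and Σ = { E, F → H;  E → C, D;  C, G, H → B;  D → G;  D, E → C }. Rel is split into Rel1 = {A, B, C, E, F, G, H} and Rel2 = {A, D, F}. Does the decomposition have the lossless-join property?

No

Common attributes: Rel1 ∩ Rel2 = {A, F}.
No dependency enlarges {A, F}, so (A, F)⁺ = {A, F}.
The closure contains neither all of Rel1 = {A, B, C, E, F, G, H} nor all of Rel2 = {A, D, F}, so the common attributes are not a superkey of either fragment. The join is lossy.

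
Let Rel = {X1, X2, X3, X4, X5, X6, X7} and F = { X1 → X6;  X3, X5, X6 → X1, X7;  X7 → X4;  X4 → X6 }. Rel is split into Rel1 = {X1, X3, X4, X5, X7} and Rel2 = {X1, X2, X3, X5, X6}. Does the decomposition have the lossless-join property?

Common attributes: Rel1 ∩ Rel2 = {X1, X3, X5}.
Closure of {X1, X3, X5}: X1 → X6 applies, adding X6; X3, X5, X6 → X1, X7 applies, adding X7; X7 → X4 applies, adding X4. So (X1, X3, X5)⁺ = {X1, X3, X4, X5, X6, X7}.
This closure contains every attribute of Rel1, so Rel1 ∩ Rel2 → Rel1. The join is lossless.

Yes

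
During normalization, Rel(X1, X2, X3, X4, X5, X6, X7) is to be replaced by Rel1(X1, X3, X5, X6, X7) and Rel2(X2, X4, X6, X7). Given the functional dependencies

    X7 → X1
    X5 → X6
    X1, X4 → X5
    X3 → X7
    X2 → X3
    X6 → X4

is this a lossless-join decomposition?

Common attributes: Rel1 ∩ Rel2 = {X6, X7}.
Closure of {X6, X7}: X7 → X1 applies, adding X1; X6 → X4 applies, adding X4; X1, X4 → X5 applies, adding X5. So (X6, X7)⁺ = {X1, X4, X5, X6, X7}.
The closure contains neither all of Rel1 = {X1, X3, X5, X6, X7} nor all of Rel2 = {X2, X4, X6, X7}, so the common attributes are not a superkey of either fragment. The join is lossy.

No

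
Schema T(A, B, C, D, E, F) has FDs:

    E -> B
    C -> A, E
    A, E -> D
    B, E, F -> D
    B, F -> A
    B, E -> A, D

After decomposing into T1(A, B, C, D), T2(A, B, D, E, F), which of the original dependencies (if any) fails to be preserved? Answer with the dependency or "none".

C -> A, E

Check C → A, E: no single fragment contains all of {A, C, E}, and the restricted closure of {C} across the fragments never reaches {A, E}.
E → B is preserved.
A, E → D is preserved.
B, E, F → D is preserved.
B, F → A is preserved.
B, E → A, D is preserved.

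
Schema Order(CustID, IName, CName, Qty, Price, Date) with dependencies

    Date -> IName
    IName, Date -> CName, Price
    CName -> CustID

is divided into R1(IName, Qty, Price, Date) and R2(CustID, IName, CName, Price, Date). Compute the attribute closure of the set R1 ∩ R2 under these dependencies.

R1 ∩ R2 = {IName, Price, Date}.
IName, Date → CName, Price applies, adding CName
CName → CustID applies, adding CustID
Closure: {CustID, IName, CName, Price, Date}.

CustID, IName, CName, Price, Date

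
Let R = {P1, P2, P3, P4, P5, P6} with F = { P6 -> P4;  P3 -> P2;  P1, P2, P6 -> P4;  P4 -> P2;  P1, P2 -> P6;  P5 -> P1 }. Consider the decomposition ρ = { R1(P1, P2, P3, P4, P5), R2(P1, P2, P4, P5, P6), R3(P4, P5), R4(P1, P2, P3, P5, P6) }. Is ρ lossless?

Yes

Chase test. Columns are P1, P2, P3, P4, P5, P6; row i has aⱼ where attribute j ∈ Ri, else bᵢⱼ.
Initial tableau (one row per fragment):
  row 1: a1 a2 a3 a4 a5 b16
  row 2: a1 a2 b23 a4 a5 a6
  row 3: b31 b32 b33 a4 a5 b36
  row 4: a1 a2 a3 b44 a5 a6
Rows 2 and 4 agree on P6; apply P6→P4 and equate their P4 entries.
Rows 1 and 3 agree on P4; apply P4→P2 and equate their P2 entries.
Rows 1 and 2 agree on P1, P2; apply P1, P2→P6 and equate their P6 entries.
Rows 1 and 3 agree on P5; apply P5→P1 and equate their P1 entries.
Rows 1 and 3 agree on P1, P2; apply P1, P2→P6 and equate their P6 entries.
Row 1 is now all distinguished symbols — the join is lossless.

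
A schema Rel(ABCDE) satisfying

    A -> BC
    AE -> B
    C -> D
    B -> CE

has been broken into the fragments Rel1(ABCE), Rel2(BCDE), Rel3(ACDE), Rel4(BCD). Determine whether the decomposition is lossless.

Chase test. Columns are ABCDE; row i has aⱼ where attribute j ∈ Reli, else bᵢⱼ.
Initial tableau (one row per fragment):
  row 1: a1 a2 a3 b14 a5
  row 2: b21 a2 a3 a4 a5
  row 3: a1 b32 a3 a4 a5
  row 4: b41 a2 a3 a4 b45
Rows 1 and 3 agree on A; apply A→BC and equate their BC entries.
Rows 1 and 2 agree on C; apply C→D and equate their D entries.
Rows 1 and 4 agree on B; apply B→CE and equate their CE entries.
Row 1 is now all distinguished symbols — the join is lossless.

Yes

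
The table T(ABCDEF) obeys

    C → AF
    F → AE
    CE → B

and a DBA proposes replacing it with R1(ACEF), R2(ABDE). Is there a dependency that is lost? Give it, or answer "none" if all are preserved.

CE → B

Check CE → B: no single fragment contains all of {BCE}, and the restricted closure of {CE} across the fragments never reaches {B}.
C → AF is preserved.
F → AE is preserved.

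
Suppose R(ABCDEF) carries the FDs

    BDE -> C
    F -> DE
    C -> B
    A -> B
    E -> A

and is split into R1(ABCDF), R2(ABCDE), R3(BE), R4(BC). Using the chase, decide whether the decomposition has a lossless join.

Chase test. Columns are ABCDEF; row i has aⱼ where attribute j ∈ Ri, else bᵢⱼ.
Initial tableau (one row per fragment):
  row 1: a1 a2 a3 a4 b15 a6
  row 2: a1 a2 a3 a4 a5 b26
  row 3: b31 a2 b33 b34 a5 b36
  row 4: b41 a2 a3 b44 b45 b46
Rows 2 and 3 agree on E; apply E→A and equate their A entries.
No row becomes fully distinguished — the join is lossy.

No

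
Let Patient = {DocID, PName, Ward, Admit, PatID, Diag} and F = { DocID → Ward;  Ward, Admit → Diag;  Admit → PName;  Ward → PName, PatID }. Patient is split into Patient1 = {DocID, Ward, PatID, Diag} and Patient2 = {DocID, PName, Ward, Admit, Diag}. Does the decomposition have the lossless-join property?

Yes

Common attributes: Patient1 ∩ Patient2 = {DocID, Ward, Diag}.
Closure of {DocID, Ward, Diag}: Ward → PName, PatID applies, adding PName, PatID. So (DocID, Ward, Diag)⁺ = {DocID, PName, Ward, PatID, Diag}.
This closure contains every attribute of Patient1, so Patient1 ∩ Patient2 → Patient1. The join is lossless.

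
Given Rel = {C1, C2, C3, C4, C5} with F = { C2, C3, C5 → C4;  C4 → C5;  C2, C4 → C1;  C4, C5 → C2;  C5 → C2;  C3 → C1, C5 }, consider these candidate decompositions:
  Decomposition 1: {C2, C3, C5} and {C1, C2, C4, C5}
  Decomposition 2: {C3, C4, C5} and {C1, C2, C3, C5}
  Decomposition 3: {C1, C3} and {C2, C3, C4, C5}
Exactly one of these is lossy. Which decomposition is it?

Decomposition 1: common = {C2, C5}, closure = {C2, C5} → lossy.
Decomposition 2: common = {C3, C5}, closure = {C1, C2, C3, C4, C5} → lossless.
Decomposition 3: common = {C3}, closure = {C1, C2, C3, C4, C5} → lossless.

Decomposition 1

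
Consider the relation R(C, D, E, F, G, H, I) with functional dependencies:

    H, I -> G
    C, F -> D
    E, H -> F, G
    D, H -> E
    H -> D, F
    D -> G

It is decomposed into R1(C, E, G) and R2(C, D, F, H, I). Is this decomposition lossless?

Common attributes: R1 ∩ R2 = {C}.
No dependency enlarges {C}, so (C)⁺ = {C}.
The closure contains neither all of R1 = {C, E, G} nor all of R2 = {C, D, F, H, I}, so the common attributes are not a superkey of either fragment. The join is lossy.

No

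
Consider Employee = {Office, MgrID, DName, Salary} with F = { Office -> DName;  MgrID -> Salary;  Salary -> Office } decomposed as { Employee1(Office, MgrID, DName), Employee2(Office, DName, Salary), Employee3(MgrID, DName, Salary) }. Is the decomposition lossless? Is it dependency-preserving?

Lossless test (chase): Rows 1 and 3 agree on MgrID; apply MgrID→Salary and equate their Salary entries. Rows 1 and 3 agree on Salary; apply Salary→Office and equate their Office entries. Row 1 is now all distinguished symbols — the join is lossless.
Dependency preservation: every FD's attributes lie within a single fragment, so each can be enforced locally — preserved.

lossless and dependency-preserving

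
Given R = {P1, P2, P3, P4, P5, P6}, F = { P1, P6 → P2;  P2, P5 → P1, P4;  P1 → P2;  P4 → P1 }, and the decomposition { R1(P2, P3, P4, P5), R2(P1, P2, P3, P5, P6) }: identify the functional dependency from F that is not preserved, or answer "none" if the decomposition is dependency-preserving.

P4 → P1

Check P4 → P1: no single fragment contains all of {P1, P4}, and the restricted closure of {P4} across the fragments never reaches {P1}.
P1, P6 → P2 is preserved.
P2, P5 → P1, P4 is preserved.
P1 → P2 is preserved.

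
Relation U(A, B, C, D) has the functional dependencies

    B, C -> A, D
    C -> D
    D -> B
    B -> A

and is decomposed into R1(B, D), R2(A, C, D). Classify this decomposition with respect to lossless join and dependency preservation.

Lossless test: (D)⁺ = {A, B, D}, which contains all of one fragment — lossless.
Dependency preservation: the restricted closure of {B} across the fragments never reaches {A}, so B → A cannot be enforced without a join — not preserved.

lossless but not dependency-preserving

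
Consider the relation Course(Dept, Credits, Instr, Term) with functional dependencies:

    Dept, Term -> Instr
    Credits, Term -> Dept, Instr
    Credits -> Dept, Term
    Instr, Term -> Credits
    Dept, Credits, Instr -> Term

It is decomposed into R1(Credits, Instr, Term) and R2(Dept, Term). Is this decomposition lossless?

No

Common attributes: R1 ∩ R2 = {Term}.
No dependency enlarges {Term}, so (Term)⁺ = {Term}.
The closure contains neither all of R1 = {Credits, Instr, Term} nor all of R2 = {Dept, Term}, so the common attributes are not a superkey of either fragment. The join is lossy.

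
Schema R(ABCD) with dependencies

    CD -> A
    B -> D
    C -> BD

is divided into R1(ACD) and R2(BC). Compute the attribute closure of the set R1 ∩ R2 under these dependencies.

ABCD

R1 ∩ R2 = {C}.
C → BD applies, adding BD
CD → A applies, adding A
Closure: {ABCD}.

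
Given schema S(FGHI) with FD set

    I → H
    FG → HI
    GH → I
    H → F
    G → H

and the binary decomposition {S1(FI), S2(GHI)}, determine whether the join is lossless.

Yes

Common attributes: S1 ∩ S2 = {I}.
Closure of {I}: I → H applies, adding H; H → F applies, adding F. So (I)⁺ = {FHI}.
This closure contains every attribute of S1, so S1 ∩ S2 → S1. The join is lossless.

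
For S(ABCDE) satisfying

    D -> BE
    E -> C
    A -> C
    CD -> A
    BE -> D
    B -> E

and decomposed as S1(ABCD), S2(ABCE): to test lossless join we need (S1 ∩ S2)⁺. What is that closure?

ABCDE

S1 ∩ S2 = {ABC}.
B → E applies, adding E
BE → D applies, adding D
Closure: {ABCDE}.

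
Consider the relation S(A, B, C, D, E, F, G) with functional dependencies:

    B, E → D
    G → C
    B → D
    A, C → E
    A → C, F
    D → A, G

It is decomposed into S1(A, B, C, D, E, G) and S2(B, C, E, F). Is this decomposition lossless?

Yes

Common attributes: S1 ∩ S2 = {B, C, E}.
Closure of {B, C, E}: B, E → D applies, adding D; D → A, G applies, adding A, G; A → C, F applies, adding F. So (B, C, E)⁺ = {A, B, C, D, E, F, G}.
This closure contains every attribute of S1, so S1 ∩ S2 → S1. The join is lossless.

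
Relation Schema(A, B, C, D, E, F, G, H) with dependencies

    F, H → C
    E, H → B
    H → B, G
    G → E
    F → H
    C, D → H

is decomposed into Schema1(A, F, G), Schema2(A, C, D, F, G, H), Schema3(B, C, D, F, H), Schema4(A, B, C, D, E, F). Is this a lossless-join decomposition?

Yes

Chase test. Columns are A, B, C, D, E, F, G, H; row i has aⱼ where attribute j ∈ Schemai, else bᵢⱼ.
Initial tableau (one row per fragment):
  row 1: a1 b12 b13 b14 b15 a6 a7 b18
  row 2: a1 b22 a3 a4 b25 a6 a7 a8
  row 3: b31 a2 a3 a4 b35 a6 b37 a8
  row 4: a1 a2 a3 a4 a5 a6 b47 b48
Rows 2 and 3 agree on H; apply H→B, G and equate their B, G entries.
Rows 1 and 2 agree on G; apply G→E and equate their E entries.
Rows 1 and 3 agree on G; apply G→E and equate their E entries.
Rows 1 and 2 agree on F; apply F→H and equate their H entries.
Rows 1 and 4 agree on F; apply F→H and equate their H entries.
Rows 1 and 2 agree on F, H; apply F, H→C and equate their C entries.
Rows 1 and 2 agree on E, H; apply E, H→B and equate their B entries.
Rows 1 and 4 agree on H; apply H→B, G and equate their B, G entries.
Rows 1 and 4 agree on G; apply G→E and equate their E entries.
Row 2 is now all distinguished symbols — the join is lossless.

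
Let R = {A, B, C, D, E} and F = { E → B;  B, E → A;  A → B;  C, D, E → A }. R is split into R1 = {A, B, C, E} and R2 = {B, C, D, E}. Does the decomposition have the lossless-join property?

Common attributes: R1 ∩ R2 = {B, C, E}.
Closure of {B, C, E}: B, E → A applies, adding A. So (B, C, E)⁺ = {A, B, C, E}.
This closure contains every attribute of R1, so R1 ∩ R2 → R1. The join is lossless.

Yes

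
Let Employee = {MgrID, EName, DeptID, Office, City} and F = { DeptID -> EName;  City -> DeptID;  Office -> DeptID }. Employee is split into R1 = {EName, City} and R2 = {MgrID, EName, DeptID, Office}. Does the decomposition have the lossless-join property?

Common attributes: R1 ∩ R2 = {EName}.
No dependency enlarges {EName}, so (EName)⁺ = {EName}.
The closure contains neither all of R1 = {EName, City} nor all of R2 = {MgrID, EName, DeptID, Office}, so the common attributes are not a superkey of either fragment. The join is lossy.

No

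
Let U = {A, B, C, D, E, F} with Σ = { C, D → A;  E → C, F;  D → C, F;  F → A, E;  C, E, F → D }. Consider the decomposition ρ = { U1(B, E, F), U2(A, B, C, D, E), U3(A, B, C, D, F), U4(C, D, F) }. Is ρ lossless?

Yes

Chase test. Columns are A, B, C, D, E, F; row i has aⱼ where attribute j ∈ Ui, else bᵢⱼ.
Initial tableau (one row per fragment):
  row 1: b11 a2 b13 b14 a5 a6
  row 2: a1 a2 a3 a4 a5 b26
  row 3: a1 a2 a3 a4 b35 a6
  row 4: b41 b42 a3 a4 b45 a6
Rows 2 and 4 agree on C, D; apply C, D→A and equate their A entries.
Rows 1 and 2 agree on E; apply E→C, F and equate their C, F entries.
Rows 1 and 2 agree on F; apply F→A, E and equate their A, E entries.
Rows 1 and 3 agree on F; apply F→A, E and equate their A, E entries.
Rows 1 and 4 agree on F; apply F→A, E and equate their A, E entries.
Rows 1 and 2 agree on C, E, F; apply C, E, F→D and equate their D entries.
Row 1 is now all distinguished symbols — the join is lossless.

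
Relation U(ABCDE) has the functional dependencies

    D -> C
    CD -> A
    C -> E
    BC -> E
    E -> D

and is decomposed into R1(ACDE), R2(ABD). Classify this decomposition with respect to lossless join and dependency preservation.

Lossless test: (AD)⁺ = {ACDE}, which contains all of one fragment — lossless.
Dependency preservation: BC → E is not contained in any single fragment, but the restricted closure of its left-hand side across the fragments still reaches the right-hand side; the remaining FDs each lie inside some fragment. All dependencies are preserved.

lossless and dependency-preserving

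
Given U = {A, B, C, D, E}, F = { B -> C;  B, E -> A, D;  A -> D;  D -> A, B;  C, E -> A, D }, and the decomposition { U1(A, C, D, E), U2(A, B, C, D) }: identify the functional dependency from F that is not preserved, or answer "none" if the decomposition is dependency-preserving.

B → C lies within U2.
B, E → A, D: restricted closure across fragments reaches A, D.
A → D lies within U1.
D → A, B lies within U2.
C, E → A, D lies within U1.
Every dependency is enforceable on the fragments, so the decomposition is dependency-preserving.

none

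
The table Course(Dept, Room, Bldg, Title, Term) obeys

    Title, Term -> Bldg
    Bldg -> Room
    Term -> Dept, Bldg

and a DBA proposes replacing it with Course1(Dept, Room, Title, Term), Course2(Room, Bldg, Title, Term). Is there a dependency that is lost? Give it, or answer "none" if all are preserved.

Title, Term → Bldg lies within Course2.
Bldg → Room lies within Course2.
Term → Dept, Bldg: restricted closure across fragments reaches Dept, Bldg.
Every dependency is enforceable on the fragments, so the decomposition is dependency-preserving.

none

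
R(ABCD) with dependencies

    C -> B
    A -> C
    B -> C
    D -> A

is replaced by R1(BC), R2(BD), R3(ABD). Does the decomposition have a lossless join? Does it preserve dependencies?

Lossless test (chase): Rows 1 and 2 agree on B; apply B→C and equate their C entries. Rows 1 and 3 agree on B; apply B→C and equate their C entries. Rows 2 and 3 agree on D; apply D→A and equate their A entries. Row 2 is now all distinguished symbols — the join is lossless.
Dependency preservation: A → C is not contained in any single fragment, but the restricted closure of its left-hand side across the fragments still reaches the right-hand side; the remaining FDs each lie inside some fragment. All dependencies are preserved.

lossless and dependency-preserving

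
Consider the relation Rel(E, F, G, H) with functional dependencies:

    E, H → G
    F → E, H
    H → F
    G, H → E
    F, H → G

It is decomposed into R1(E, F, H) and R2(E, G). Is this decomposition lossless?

Common attributes: R1 ∩ R2 = {E}.
No dependency enlarges {E}, so (E)⁺ = {E}.
The closure contains neither all of R1 = {E, F, H} nor all of R2 = {E, G}, so the common attributes are not a superkey of either fragment. The join is lossy.

No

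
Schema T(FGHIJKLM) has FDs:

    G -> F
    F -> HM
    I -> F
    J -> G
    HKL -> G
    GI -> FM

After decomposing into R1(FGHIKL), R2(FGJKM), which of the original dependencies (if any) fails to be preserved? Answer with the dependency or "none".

none

G → F lies within R1.
F → HM: restricted closure across fragments reaches HM.
I → F lies within R1.
J → G lies within R2.
HKL → G lies within R1.
GI → FM: restricted closure across fragments reaches FM.
Every dependency is enforceable on the fragments, so the decomposition is dependency-preserving.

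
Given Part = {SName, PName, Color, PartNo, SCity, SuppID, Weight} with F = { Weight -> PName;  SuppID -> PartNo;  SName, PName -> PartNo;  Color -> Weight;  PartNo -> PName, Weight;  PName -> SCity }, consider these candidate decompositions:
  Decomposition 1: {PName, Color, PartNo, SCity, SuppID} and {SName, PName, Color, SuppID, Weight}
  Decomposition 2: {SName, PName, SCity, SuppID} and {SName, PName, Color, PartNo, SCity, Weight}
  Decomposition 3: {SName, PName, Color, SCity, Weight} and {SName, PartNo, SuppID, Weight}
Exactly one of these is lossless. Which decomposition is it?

Decomposition 1: common = {PName, Color, SuppID}, closure = {PName, Color, PartNo, SCity, SuppID, Weight} → lossless.
Decomposition 2: common = {SName, PName, SCity}, closure = {SName, PName, PartNo, SCity, Weight} → lossy.
Decomposition 3: common = {SName, Weight}, closure = {SName, PName, PartNo, SCity, Weight} → lossy.

Decomposition 1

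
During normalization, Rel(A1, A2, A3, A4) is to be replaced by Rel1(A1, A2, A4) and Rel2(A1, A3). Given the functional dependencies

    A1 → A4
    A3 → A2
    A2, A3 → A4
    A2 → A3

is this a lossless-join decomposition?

No

Common attributes: Rel1 ∩ Rel2 = {A1}.
Closure of {A1}: A1 → A4 applies, adding A4. So (A1)⁺ = {A1, A4}.
The closure contains neither all of Rel1 = {A1, A2, A4} nor all of Rel2 = {A1, A3}, so the common attributes are not a superkey of either fragment. The join is lossy.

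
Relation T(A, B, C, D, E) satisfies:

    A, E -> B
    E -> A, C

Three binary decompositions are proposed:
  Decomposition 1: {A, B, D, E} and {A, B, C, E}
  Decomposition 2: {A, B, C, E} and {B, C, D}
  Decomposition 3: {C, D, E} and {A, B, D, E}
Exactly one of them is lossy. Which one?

Decomposition 2

Decomposition 1: common = {A, B, E}, closure = {A, B, C, E} → lossless.
Decomposition 2: common = {B, C}, closure = {B, C} → lossy.
Decomposition 3: common = {D, E}, closure = {A, B, C, D, E} → lossless.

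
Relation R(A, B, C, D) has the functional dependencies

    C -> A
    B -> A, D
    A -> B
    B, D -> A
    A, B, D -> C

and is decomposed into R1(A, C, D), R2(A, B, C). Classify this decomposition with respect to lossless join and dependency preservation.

Lossless test: (A, C)⁺ = {A, B, C, D}, which contains all of one fragment — lossless.
Dependency preservation: B → A, D; B, D → A; A, B, D → C are not contained in any single fragment, but the restricted closure of each left-hand side across the fragments still reaches the right-hand side; the remaining FDs each lie inside some fragment. All dependencies are preserved.

lossless and dependency-preserving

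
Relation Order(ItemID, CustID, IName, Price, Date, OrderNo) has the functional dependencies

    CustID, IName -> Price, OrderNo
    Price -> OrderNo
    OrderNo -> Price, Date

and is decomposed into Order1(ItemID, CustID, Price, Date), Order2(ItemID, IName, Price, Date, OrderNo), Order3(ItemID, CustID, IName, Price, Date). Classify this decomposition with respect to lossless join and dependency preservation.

lossless and dependency-preserving

Lossless test (chase): Rows 1 and 2 agree on Price; apply Price→OrderNo and equate their OrderNo entries. Rows 1 and 3 agree on Price; apply Price→OrderNo and equate their OrderNo entries. Row 3 is now all distinguished symbols — the join is lossless.
Dependency preservation: CustID, IName → Price, OrderNo is not contained in any single fragment, but the restricted closure of its left-hand side across the fragments still reaches the right-hand side; the remaining FDs each lie inside some fragment. All dependencies are preserved.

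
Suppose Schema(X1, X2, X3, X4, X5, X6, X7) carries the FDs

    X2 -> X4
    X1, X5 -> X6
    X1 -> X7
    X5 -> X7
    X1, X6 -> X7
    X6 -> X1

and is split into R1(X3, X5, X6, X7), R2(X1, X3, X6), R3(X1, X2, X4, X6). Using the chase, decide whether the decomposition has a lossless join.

Chase test. Columns are X1, X2, X3, X4, X5, X6, X7; row i has aⱼ where attribute j ∈ Ri, else bᵢⱼ.
Initial tableau (one row per fragment):
  row 1: b11 b12 a3 b14 a5 a6 a7
  row 2: a1 b22 a3 b24 b25 a6 b27
  row 3: a1 a2 b33 a4 b35 a6 b37
Rows 2 and 3 agree on X1; apply X1→X7 and equate their X7 entries.
Rows 1 and 2 agree on X6; apply X6→X1 and equate their X1 entries.
Rows 1 and 2 agree on X1; apply X1→X7 and equate their X7 entries.
No row becomes fully distinguished — the join is lossy.

No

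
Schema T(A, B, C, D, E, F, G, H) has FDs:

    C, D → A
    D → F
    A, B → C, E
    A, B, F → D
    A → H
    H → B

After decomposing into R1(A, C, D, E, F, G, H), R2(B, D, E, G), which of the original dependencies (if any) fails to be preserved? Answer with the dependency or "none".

H → B

Check H → B: no single fragment contains all of {B, H}, and the restricted closure of {H} across the fragments never reaches {B}.
C, D → A is preserved.
D → F is preserved.
A, B → C, E is preserved.
A, B, F → D is preserved.
A → H is preserved.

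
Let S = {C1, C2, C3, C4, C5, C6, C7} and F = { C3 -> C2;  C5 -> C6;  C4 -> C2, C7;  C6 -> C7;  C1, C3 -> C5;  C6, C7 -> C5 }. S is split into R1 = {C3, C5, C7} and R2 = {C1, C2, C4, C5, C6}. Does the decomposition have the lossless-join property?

Common attributes: R1 ∩ R2 = {C5}.
Closure of {C5}: C5 → C6 applies, adding C6; C6 → C7 applies, adding C7. So (C5)⁺ = {C5, C6, C7}.
The closure contains neither all of R1 = {C3, C5, C7} nor all of R2 = {C1, C2, C4, C5, C6}, so the common attributes are not a superkey of either fragment. The join is lossy.

No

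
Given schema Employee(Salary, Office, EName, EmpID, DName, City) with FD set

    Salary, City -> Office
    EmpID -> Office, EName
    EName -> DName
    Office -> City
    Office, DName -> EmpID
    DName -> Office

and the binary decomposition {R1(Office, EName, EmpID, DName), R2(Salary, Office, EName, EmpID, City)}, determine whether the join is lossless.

Yes

Common attributes: R1 ∩ R2 = {Office, EName, EmpID}.
Closure of {Office, EName, EmpID}: EName → DName applies, adding DName; Office → City applies, adding City. So (Office, EName, EmpID)⁺ = {Office, EName, EmpID, DName, City}.
This closure contains every attribute of R1, so R1 ∩ R2 → R1. The join is lossless.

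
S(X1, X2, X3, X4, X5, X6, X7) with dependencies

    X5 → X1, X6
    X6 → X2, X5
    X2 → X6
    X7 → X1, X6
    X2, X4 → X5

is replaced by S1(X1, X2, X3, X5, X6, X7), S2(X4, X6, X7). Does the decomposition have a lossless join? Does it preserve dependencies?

Lossless test: (X6, X7)⁺ = {X1, X2, X5, X6, X7}, which is a superkey of neither fragment — lossy.
Dependency preservation: X2, X4 → X5 is not contained in any single fragment, but the restricted closure of its left-hand side across the fragments still reaches the right-hand side; the remaining FDs each lie inside some fragment. All dependencies are preserved.

lossy but dependency-preserving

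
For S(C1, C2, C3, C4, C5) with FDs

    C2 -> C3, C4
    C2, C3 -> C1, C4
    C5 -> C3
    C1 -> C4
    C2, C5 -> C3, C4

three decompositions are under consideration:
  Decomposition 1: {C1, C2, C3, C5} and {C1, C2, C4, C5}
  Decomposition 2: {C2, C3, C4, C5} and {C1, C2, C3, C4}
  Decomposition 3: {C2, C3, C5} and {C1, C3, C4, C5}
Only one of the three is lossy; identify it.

Decomposition 3

Decomposition 1: common = {C1, C2, C5}, closure = {C1, C2, C3, C4, C5} → lossless.
Decomposition 2: common = {C2, C3, C4}, closure = {C1, C2, C3, C4} → lossless.
Decomposition 3: common = {C3, C5}, closure = {C3, C5} → lossy.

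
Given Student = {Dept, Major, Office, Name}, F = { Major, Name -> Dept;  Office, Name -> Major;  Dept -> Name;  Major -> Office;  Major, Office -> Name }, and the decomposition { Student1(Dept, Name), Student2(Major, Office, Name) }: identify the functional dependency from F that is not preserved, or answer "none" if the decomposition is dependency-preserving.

Major, Name -> Dept

Check Major, Name → Dept: no single fragment contains all of {Dept, Major, Name}, and the restricted closure of {Major, Name} across the fragments never reaches {Dept}.
Office, Name → Major is preserved.
Dept → Name is preserved.
Major → Office is preserved.
Major, Office → Name is preserved.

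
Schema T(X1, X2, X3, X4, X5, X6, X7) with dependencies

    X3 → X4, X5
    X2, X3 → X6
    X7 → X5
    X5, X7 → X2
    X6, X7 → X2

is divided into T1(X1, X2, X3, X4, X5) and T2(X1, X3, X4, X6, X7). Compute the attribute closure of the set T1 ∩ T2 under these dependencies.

T1 ∩ T2 = {X1, X3, X4}.
X3 → X4, X5 applies, adding X5
Closure: {X1, X3, X4, X5}.

X1, X3, X4, X5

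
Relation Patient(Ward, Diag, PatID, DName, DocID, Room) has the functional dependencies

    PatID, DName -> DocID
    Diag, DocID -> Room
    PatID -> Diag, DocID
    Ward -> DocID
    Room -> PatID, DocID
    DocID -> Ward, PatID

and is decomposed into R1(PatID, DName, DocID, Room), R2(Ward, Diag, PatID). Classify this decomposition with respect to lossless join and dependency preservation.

Lossless test: (PatID)⁺ = {Ward, Diag, PatID, DocID, Room}, which contains all of one fragment — lossless.
Dependency preservation: Diag, DocID → Room; PatID → Diag, DocID; Ward → DocID; DocID → Ward, PatID are not contained in any single fragment, but the restricted closure of each left-hand side across the fragments still reaches the right-hand side; the remaining FDs each lie inside some fragment. All dependencies are preserved.

lossless and dependency-preserving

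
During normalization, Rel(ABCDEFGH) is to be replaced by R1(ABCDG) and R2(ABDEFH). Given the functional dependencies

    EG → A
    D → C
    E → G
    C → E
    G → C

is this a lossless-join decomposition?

Common attributes: R1 ∩ R2 = {ABD}.
Closure of {ABD}: D → C applies, adding C; C → E applies, adding E; E → G applies, adding G. So (ABD)⁺ = {ABCDEG}.
This closure contains every attribute of R1, so R1 ∩ R2 → R1. The join is lossless.

Yes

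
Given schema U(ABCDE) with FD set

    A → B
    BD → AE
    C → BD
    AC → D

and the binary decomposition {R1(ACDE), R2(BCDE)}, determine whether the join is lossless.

Yes

Common attributes: R1 ∩ R2 = {CDE}.
Closure of {CDE}: C → BD applies, adding B; BD → AE applies, adding A. So (CDE)⁺ = {ABCDE}.
This closure contains every attribute of R1, so R1 ∩ R2 → R1. The join is lossless.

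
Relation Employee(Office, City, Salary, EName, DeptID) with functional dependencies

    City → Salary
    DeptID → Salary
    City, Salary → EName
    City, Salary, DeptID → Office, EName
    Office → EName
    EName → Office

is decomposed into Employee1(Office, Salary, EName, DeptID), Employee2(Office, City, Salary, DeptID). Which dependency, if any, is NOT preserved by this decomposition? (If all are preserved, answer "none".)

none

City → Salary lies within Employee2.
DeptID → Salary lies within Employee1.
City, Salary → EName: restricted closure across fragments reaches EName.
City, Salary, DeptID → Office, EName: restricted closure across fragments reaches Office, EName.
Office → EName lies within Employee1.
EName → Office lies within Employee1.
Every dependency is enforceable on the fragments, so the decomposition is dependency-preserving.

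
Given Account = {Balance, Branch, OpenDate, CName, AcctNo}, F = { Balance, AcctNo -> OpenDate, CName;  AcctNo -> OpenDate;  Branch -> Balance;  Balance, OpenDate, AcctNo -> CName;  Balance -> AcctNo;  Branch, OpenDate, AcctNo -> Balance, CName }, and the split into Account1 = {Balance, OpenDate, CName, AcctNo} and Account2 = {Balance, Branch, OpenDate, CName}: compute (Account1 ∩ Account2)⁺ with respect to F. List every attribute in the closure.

Balance, OpenDate, CName, AcctNo

Account1 ∩ Account2 = {Balance, OpenDate, CName}.
Balance → AcctNo applies, adding AcctNo
Closure: {Balance, OpenDate, CName, AcctNo}.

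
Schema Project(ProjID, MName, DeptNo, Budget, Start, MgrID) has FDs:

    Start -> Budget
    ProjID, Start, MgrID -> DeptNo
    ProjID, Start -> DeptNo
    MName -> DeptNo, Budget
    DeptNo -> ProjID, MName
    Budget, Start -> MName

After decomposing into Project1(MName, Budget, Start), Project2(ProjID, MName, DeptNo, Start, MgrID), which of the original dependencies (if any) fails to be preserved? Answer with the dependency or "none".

none

Start → Budget lies within Project1.
ProjID, Start, MgrID → DeptNo lies within Project2.
ProjID, Start → DeptNo lies within Project2.
MName → DeptNo, Budget: restricted closure across fragments reaches DeptNo, Budget.
DeptNo → ProjID, MName lies within Project2.
Budget, Start → MName lies within Project1.
Every dependency is enforceable on the fragments, so the decomposition is dependency-preserving.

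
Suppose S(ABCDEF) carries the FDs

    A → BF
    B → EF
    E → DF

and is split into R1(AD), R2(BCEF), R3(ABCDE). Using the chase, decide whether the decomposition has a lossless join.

Chase test. Columns are ABCDEF; row i has aⱼ where attribute j ∈ Ri, else bᵢⱼ.
Initial tableau (one row per fragment):
  row 1: a1 b12 b13 a4 b15 b16
  row 2: b21 a2 a3 b24 a5 a6
  row 3: a1 a2 a3 a4 a5 b36
Rows 1 and 3 agree on A; apply A→BF and equate their BF entries.
Rows 1 and 2 agree on B; apply B→EF and equate their EF entries.
Rows 1 and 2 agree on E; apply E→DF and equate their DF entries.
Row 3 is now all distinguished symbols — the join is lossless.

Yes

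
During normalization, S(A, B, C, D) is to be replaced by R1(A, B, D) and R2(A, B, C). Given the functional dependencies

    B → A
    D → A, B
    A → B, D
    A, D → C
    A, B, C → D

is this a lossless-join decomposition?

Common attributes: R1 ∩ R2 = {A, B}.
Closure of {A, B}: A → B, D applies, adding D; A, D → C applies, adding C. So (A, B)⁺ = {A, B, C, D}.
This closure contains every attribute of R1, so R1 ∩ R2 → R1. The join is lossless.

Yes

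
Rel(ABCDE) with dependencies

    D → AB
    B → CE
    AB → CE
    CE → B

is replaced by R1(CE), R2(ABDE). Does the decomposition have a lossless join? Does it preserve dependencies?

Lossless test: (E)⁺ = {E}, which is a superkey of neither fragment — lossy.
Dependency preservation: the restricted closure of {B} across the fragments never reaches {CE}, so B → CE cannot be enforced without a join — not preserved.

lossy and not dependency-preserving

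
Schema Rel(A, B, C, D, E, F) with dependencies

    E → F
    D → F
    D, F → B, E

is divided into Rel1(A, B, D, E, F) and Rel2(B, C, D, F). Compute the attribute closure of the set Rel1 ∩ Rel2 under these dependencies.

Rel1 ∩ Rel2 = {B, D, F}.
D, F → B, E applies, adding E
Closure: {B, D, E, F}.

B, D, E, F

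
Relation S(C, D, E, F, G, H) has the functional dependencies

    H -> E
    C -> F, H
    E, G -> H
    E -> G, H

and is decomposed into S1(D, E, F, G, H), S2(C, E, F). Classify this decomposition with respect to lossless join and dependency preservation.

Lossless test: (E, F)⁺ = {E, F, G, H}, which is a superkey of neither fragment — lossy.
Dependency preservation: C → F, H is not contained in any single fragment, but the restricted closure of its left-hand side across the fragments still reaches the right-hand side; the remaining FDs each lie inside some fragment. All dependencies are preserved.

lossy but dependency-preserving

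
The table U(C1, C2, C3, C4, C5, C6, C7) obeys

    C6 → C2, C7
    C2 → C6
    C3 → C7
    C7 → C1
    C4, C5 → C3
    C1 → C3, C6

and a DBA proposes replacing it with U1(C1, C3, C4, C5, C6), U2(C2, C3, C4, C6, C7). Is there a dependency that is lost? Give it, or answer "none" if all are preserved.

none

C6 → C2, C7 lies within U2.
C2 → C6 lies within U2.
C3 → C7 lies within U2.
C7 → C1: restricted closure across fragments reaches C1.
C4, C5 → C3 lies within U1.
C1 → C3, C6 lies within U1.
Every dependency is enforceable on the fragments, so the decomposition is dependency-preserving.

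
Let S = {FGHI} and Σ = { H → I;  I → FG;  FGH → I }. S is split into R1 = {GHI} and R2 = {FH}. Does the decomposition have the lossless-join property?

Common attributes: R1 ∩ R2 = {H}.
Closure of {H}: H → I applies, adding I; I → FG applies, adding FG. So (H)⁺ = {FGHI}.
This closure contains every attribute of R1, so R1 ∩ R2 → R1. The join is lossless.

Yes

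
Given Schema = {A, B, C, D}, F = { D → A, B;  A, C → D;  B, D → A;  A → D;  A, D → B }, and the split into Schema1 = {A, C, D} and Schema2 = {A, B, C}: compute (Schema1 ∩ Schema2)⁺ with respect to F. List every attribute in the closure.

A, B, C, D

Schema1 ∩ Schema2 = {A, C}.
A, C → D applies, adding D
A, D → B applies, adding B
Closure: {A, B, C, D}.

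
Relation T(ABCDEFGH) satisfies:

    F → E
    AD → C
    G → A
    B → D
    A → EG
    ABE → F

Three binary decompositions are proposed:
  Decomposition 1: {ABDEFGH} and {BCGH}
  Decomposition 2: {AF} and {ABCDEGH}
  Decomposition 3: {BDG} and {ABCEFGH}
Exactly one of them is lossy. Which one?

Decomposition 2

Decomposition 1: common = {BGH}, closure = {ABCDEFGH} → lossless.
Decomposition 2: common = {A}, closure = {AEG} → lossy.
Decomposition 3: common = {BG}, closure = {ABCDEFG} → lossless.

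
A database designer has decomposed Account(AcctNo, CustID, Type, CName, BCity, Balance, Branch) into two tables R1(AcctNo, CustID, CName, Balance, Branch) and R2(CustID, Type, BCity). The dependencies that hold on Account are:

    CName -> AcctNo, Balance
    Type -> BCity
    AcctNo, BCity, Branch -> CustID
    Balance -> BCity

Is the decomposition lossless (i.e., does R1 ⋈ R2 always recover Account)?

No

Common attributes: R1 ∩ R2 = {CustID}.
No dependency enlarges {CustID}, so (CustID)⁺ = {CustID}.
The closure contains neither all of R1 = {AcctNo, CustID, CName, Balance, Branch} nor all of R2 = {CustID, Type, BCity}, so the common attributes are not a superkey of either fragment. The join is lossy.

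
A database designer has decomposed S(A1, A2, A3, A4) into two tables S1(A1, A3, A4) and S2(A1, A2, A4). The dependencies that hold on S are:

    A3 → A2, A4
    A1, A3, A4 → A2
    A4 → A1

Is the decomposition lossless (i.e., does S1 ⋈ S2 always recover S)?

Common attributes: S1 ∩ S2 = {A1, A4}.
No dependency enlarges {A1, A4}, so (A1, A4)⁺ = {A1, A4}.
The closure contains neither all of S1 = {A1, A3, A4} nor all of S2 = {A1, A2, A4}, so the common attributes are not a superkey of either fragment. The join is lossy.

No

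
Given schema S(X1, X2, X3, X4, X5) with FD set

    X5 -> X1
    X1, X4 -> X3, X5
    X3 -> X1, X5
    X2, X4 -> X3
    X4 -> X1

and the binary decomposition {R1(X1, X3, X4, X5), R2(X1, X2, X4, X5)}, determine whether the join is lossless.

Yes

Common attributes: R1 ∩ R2 = {X1, X4, X5}.
Closure of {X1, X4, X5}: X1, X4 → X3, X5 applies, adding X3. So (X1, X4, X5)⁺ = {X1, X3, X4, X5}.
This closure contains every attribute of R1, so R1 ∩ R2 → R1. The join is lossless.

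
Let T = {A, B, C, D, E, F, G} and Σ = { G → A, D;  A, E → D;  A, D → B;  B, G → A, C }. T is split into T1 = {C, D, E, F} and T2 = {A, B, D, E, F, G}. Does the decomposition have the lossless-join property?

No

Common attributes: T1 ∩ T2 = {D, E, F}.
No dependency enlarges {D, E, F}, so (D, E, F)⁺ = {D, E, F}.
The closure contains neither all of T1 = {C, D, E, F} nor all of T2 = {A, B, D, E, F, G}, so the common attributes are not a superkey of either fragment. The join is lossy.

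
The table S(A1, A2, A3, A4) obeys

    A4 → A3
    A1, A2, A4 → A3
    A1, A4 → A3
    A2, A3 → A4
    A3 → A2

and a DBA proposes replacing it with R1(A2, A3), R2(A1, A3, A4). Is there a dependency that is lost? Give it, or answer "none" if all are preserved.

none

A4 → A3 lies within R2.
A1, A2, A4 → A3: restricted closure across fragments reaches A3.
A1, A4 → A3 lies within R2.
A2, A3 → A4: restricted closure across fragments reaches A4.
A3 → A2 lies within R1.
Every dependency is enforceable on the fragments, so the decomposition is dependency-preserving.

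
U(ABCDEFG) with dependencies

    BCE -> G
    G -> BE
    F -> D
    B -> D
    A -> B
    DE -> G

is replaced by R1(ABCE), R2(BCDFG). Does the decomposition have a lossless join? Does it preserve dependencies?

lossy and not dependency-preserving

Lossless test: (BC)⁺ = {BCD}, which is a superkey of neither fragment — lossy.
Dependency preservation: the restricted closure of {BCE} across the fragments never reaches {G}, so BCE → G cannot be enforced without a join — not preserved.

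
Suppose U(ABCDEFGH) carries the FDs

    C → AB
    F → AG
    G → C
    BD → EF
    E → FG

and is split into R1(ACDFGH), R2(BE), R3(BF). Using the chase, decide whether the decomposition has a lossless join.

Chase test. Columns are ABCDEFGH; row i has aⱼ where attribute j ∈ Ri, else bᵢⱼ.
Initial tableau (one row per fragment):
  row 1: a1 b12 a3 a4 b15 a6 a7 a8
  row 2: b21 a2 b23 b24 a5 b26 b27 b28
  row 3: b31 a2 b33 b34 b35 a6 b37 b38
Rows 1 and 3 agree on F; apply F→AG and equate their AG entries.
Rows 1 and 3 agree on G; apply G→C and equate their C entries.
Rows 1 and 3 agree on C; apply C→AB and equate their AB entries.
No row becomes fully distinguished — the join is lossy.

No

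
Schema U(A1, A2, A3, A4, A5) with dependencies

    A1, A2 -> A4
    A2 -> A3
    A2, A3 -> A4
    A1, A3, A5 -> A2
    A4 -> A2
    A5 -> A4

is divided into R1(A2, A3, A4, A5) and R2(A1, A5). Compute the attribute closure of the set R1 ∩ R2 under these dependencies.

A2, A3, A4, A5

R1 ∩ R2 = {A5}.
A5 → A4 applies, adding A4
A4 → A2 applies, adding A2
A2 → A3 applies, adding A3
Closure: {A2, A3, A4, A5}.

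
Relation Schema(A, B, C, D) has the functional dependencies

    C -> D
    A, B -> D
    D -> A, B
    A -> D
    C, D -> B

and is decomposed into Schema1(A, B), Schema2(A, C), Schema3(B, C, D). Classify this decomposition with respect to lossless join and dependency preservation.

lossless but not dependency-preserving

Lossless test (chase): Rows 2 and 3 agree on C; apply C→D and equate their D entries. Rows 2 and 3 agree on D; apply D→A, B and equate their A, B entries. Rows 1 and 2 agree on A; apply A→D and equate their D entries. Row 2 is now all distinguished symbols — the join is lossless.
Dependency preservation: the restricted closure of {A, B} across the fragments never reaches {D}, so A, B → D cannot be enforced without a join — not preserved.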